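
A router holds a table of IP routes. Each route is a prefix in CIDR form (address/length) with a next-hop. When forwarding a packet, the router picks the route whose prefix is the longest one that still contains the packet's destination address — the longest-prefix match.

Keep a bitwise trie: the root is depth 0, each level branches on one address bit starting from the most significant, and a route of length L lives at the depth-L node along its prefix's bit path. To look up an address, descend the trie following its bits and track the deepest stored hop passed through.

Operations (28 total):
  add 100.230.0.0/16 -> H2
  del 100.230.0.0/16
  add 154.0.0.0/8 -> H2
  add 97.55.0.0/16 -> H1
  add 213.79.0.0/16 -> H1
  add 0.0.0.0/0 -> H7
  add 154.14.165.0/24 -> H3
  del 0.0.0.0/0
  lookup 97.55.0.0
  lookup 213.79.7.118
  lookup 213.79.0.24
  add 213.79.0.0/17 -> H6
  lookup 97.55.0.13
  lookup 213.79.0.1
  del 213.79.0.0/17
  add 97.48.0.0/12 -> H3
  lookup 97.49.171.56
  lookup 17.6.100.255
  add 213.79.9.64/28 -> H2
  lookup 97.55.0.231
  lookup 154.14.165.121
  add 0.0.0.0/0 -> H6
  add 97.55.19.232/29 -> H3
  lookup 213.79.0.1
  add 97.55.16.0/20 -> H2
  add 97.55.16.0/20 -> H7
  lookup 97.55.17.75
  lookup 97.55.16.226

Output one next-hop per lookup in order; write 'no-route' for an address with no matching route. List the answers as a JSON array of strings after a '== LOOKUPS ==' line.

Apply in order:
  + 100.230.0.0/16 (H2) depth=16
  del 100.230.0.0/16 (clear depth 16)
  + 154.0.0.0/8 (H2) depth=8
  + 97.55.0.0/16 (H1) depth=16
  + 213.79.0.0/16 (H1) depth=16
  + 0.0.0.0/0 (H7) depth=0
  + 154.14.165.0/24 (H3) depth=24
  del 0.0.0.0/0 (clear depth 0)
  Q 97.55.0.0: descend 0110000100110111 ; hops seen [H1] ; pick H1
  Q 213.79.7.118: descend 1101010101001111 ; hops seen [H1] ; pick H1
  Q 213.79.0.24: descend 1101010101001111 ; hops seen [H1] ; pick H1
  + 213.79.0.0/17 (H6) depth=17
  Q 97.55.0.13: descend 0110000100110111 ; hops seen [H1] ; pick H1
  Q 213.79.0.1: descend 11010101010011110 ; hops seen [H1,H6] ; pick H6
  del 213.79.0.0/17 (clear depth 17)
  + 97.48.0.0/12 (H3) depth=12
  Q 97.49.171.56: descend 0110000100110 ; hops seen [H3] ; pick H3
  Q 17.6.100.255: descend 0 ; hops seen [∅] ; pick no-route
  + 213.79.9.64/28 (H2) depth=28
  Q 97.55.0.231: descend 0110000100110111 ; hops seen [H3,H1] ; pick H1
  Q 154.14.165.121: descend 100110100000111010100101 ; hops seen [H2,H3] ; pick H3
  + 0.0.0.0/0 (H6) depth=0
  + 97.55.19.232/29 (H3) depth=29
  Q 213.79.0.1: descend 11010101010011110000 ; hops seen [H6,H1] ; pick H1
  + 97.55.16.0/20 (H2) depth=20
  + 97.55.16.0/20 (H7) depth=20
  Q 97.55.17.75: descend 0110000100110111000100 ; hops seen [H6,H3,H1,H7] ; pick H7
  Q 97.55.16.226: descend 0110000100110111000100 ; hops seen [H6,H3,H1,H7] ; pick H7

== LOOKUPS ==
["H1","H1","H1","H1","H6","H3","no-route","H1","H3","H1","H7","H7"]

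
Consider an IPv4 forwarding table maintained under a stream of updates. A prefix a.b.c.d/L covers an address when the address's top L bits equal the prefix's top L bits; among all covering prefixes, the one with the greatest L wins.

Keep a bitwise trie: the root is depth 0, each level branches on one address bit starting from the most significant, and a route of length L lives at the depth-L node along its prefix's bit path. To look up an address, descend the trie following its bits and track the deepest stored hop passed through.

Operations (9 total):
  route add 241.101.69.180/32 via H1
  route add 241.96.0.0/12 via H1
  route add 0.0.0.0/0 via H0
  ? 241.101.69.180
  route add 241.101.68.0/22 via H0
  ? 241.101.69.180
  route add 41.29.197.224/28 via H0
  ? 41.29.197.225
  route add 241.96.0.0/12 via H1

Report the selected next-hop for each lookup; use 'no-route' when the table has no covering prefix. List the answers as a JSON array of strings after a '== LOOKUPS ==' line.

Apply in order:
  + 241.101.69.180/32 (H1) depth=32
  + 241.96.0.0/12 (H1) depth=12
  + 0.0.0.0/0 (H0) depth=0
  Q 241.101.69.180: descend 11110001011001010100010110110100 ; hops seen [H0,H1,H1] ; pick H1
  + 241.101.68.0/22 (H0) depth=22
  Q 241.101.69.180: descend 11110001011001010100010110110100 ; hops seen [H0,H1,H0,H1] ; pick H1
  + 41.29.197.224/28 (H0) depth=28
  Q 41.29.197.225: descend 0010100100011101110001011110 ; hops seen [H0,H0] ; pick H0
  + 241.96.0.0/12 (H1) depth=12

== LOOKUPS ==
["H1","H1","H0"]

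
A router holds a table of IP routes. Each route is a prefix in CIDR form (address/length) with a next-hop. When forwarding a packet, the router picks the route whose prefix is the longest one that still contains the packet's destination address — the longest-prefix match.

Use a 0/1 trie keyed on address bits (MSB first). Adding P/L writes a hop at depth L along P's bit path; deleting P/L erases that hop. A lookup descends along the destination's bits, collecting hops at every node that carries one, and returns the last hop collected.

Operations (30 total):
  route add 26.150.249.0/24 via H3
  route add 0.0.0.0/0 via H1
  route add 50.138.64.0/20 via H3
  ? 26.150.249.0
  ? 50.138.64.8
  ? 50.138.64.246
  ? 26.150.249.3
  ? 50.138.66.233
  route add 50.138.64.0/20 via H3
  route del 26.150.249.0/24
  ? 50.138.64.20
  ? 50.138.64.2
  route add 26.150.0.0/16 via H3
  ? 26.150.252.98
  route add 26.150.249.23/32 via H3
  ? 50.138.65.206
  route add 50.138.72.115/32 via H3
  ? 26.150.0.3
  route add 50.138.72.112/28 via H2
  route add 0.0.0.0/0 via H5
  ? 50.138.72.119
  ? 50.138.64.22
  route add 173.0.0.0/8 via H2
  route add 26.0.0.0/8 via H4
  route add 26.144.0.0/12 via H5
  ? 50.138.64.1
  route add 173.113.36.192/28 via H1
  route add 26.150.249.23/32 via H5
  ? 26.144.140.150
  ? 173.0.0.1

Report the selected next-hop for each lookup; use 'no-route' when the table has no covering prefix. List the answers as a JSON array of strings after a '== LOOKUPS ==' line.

Apply in order:
  + 26.150.249.0/24 (H3) depth=24
  + 0.0.0.0/0 (H1) depth=0
  + 50.138.64.0/20 (H3) depth=20
  ? 26.150.249.0  path d0:H1→d1:-→d2:-→d3:-→d4:-→d5:-→d6:-→d7:-→d8:-→d9:-→d10:-→d11:-→d12:-→d13:-→d14:-→d15:-→d16:-→d17:-→d18:-→d19:-→d20:-→d21:-→d22:-→d23:-→d24:H3  best=H3
  ? 50.138.64.8  path d0:H1→d1:-→d2:-→d3:-→d4:-→d5:-→d6:-→d7:-→d8:-→d9:-→d10:-→d11:-→d12:-→d13:-→d14:-→d15:-→d16:-→d17:-→d18:-→d19:-→d20:H3  best=H3
  ? 50.138.64.246  path d0:H1→d1:-→d2:-→d3:-→d4:-→d5:-→d6:-→d7:-→d8:-→d9:-→d10:-→d11:-→d12:-→d13:-→d14:-→d15:-→d16:-→d17:-→d18:-→d19:-→d20:H3  best=H3
  ? 26.150.249.3  path d0:H1→d1:-→d2:-→d3:-→d4:-→d5:-→d6:-→d7:-→d8:-→d9:-→d10:-→d11:-→d12:-→d13:-→d14:-→d15:-→d16:-→d17:-→d18:-→d19:-→d20:-→d21:-→d22:-→d23:-→d24:H3  best=H3
  ? 50.138.66.233  path d0:H1→d1:-→d2:-→d3:-→d4:-→d5:-→d6:-→d7:-→d8:-→d9:-→d10:-→d11:-→d12:-→d13:-→d14:-→d15:-→d16:-→d17:-→d18:-→d19:-→d20:H3  best=H3
  + 50.138.64.0/20 (H3) depth=20
  - 26.150.249.0/24 clear@24
  ? 50.138.64.20  path d0:H1→d1:-→d2:-→d3:-→d4:-→d5:-→d6:-→d7:-→d8:-→d9:-→d10:-→d11:-→d12:-→d13:-→d14:-→d15:-→d16:-→d17:-→d18:-→d19:-→d20:H3  best=H3
  ? 50.138.64.2  path d0:H1→d1:-→d2:-→d3:-→d4:-→d5:-→d6:-→d7:-→d8:-→d9:-→d10:-→d11:-→d12:-→d13:-→d14:-→d15:-→d16:-→d17:-→d18:-→d19:-→d20:H3  best=H3
  + 26.150.0.0/16 (H3) depth=16
  ? 26.150.252.98  path d0:H1→d1:-→d2:-→d3:-→d4:-→d5:-→d6:-→d7:-→d8:-→d9:-→d10:-→d11:-→d12:-→d13:-→d14:-→d15:-→d16:H3→d17:-→d18:-→d19:-→d20:-→d21:-  best=H3
  + 26.150.249.23/32 (H3) depth=32
  ? 50.138.65.206  path d0:H1→d1:-→d2:-→d3:-→d4:-→d5:-→d6:-→d7:-→d8:-→d9:-→d10:-→d11:-→d12:-→d13:-→d14:-→d15:-→d16:-→d17:-→d18:-→d19:-→d20:H3  best=H3
  + 50.138.72.115/32 (H3) depth=32
  ? 26.150.0.3  path d0:H1→d1:-→d2:-→d3:-→d4:-→d5:-→d6:-→d7:-→d8:-→d9:-→d10:-→d11:-→d12:-→d13:-→d14:-→d15:-→d16:H3  best=H3
  + 50.138.72.112/28 (H2) depth=28
  + 0.0.0.0/0 (H5) depth=0
  ? 50.138.72.119  path d0:H5→d1:-→d2:-→d3:-→d4:-→d5:-→d6:-→d7:-→d8:-→d9:-→d10:-→d11:-→d12:-→d13:-→d14:-→d15:-→d16:-→d17:-→d18:-→d19:-→d20:H3→d21:-→d22:-→d23:-→d24:-→d25:-→d26:-→d27:-→d28:H2→d29:-  best=H2
  ? 50.138.64.22  path d0:H5→d1:-→d2:-→d3:-→d4:-→d5:-→d6:-→d7:-→d8:-→d9:-→d10:-→d11:-→d12:-→d13:-→d14:-→d15:-→d16:-→d17:-→d18:-→d19:-→d20:H3  best=H3
  + 173.0.0.0/8 (H2) depth=8
  + 26.0.0.0/8 (H4) depth=8
  + 26.144.0.0/12 (H5) depth=12
  ? 50.138.64.1  path d0:H5→d1:-→d2:-→d3:-→d4:-→d5:-→d6:-→d7:-→d8:-→d9:-→d10:-→d11:-→d12:-→d13:-→d14:-→d15:-→d16:-→d17:-→d18:-→d19:-→d20:H3  best=H3
  + 173.113.36.192/28 (H1) depth=28
  + 26.150.249.23/32 (H5) depth=32
  ? 26.144.140.150  path d0:H5→d1:-→d2:-→d3:-→d4:-→d5:-→d6:-→d7:-→d8:H4→d9:-→d10:-→d11:-→d12:H5→d13:-  best=H5
  ? 173.0.0.1  path d0:H5→d1:-→d2:-→d3:-→d4:-→d5:-→d6:-→d7:-→d8:H2→d9:-  best=H2

== LOOKUPS ==
["H3","H3","H3","H3","H3","H3","H3","H3","H3","H3","H2","H3","H3","H5","H2"]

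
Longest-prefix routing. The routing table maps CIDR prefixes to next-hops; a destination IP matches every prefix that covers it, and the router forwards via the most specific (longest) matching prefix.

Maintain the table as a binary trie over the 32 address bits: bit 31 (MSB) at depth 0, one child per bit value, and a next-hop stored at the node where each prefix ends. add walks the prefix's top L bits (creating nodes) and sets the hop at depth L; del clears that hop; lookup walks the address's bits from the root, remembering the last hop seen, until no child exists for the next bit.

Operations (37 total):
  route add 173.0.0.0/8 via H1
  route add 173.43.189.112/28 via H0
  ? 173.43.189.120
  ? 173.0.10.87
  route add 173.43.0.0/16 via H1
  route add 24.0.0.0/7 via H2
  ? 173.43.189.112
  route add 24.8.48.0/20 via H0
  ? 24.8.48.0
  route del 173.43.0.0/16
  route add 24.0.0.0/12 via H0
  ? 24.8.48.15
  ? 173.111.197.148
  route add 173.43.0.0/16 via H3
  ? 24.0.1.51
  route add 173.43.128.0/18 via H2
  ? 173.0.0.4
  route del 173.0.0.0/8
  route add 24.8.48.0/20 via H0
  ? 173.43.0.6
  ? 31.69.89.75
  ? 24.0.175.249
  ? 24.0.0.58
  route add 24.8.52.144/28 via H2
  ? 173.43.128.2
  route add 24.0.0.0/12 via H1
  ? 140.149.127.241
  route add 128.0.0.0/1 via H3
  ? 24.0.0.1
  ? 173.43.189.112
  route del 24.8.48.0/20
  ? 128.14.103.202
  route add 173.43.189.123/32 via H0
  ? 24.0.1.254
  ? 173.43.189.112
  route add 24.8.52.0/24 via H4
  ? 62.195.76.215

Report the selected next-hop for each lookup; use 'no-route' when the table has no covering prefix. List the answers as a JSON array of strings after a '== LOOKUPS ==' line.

Process each operation:
  + 173.0.0.0/8 (H1) depth=8
  + 173.43.189.112/28 (H0) depth=28
  Q 173.43.189.120: descend 1010110100101011101111010111 ; hops seen [H1,H0] ; pick H0
  Q 173.0.10.87: descend 1010110100 ; hops seen [H1] ; pick H1
  + 173.43.0.0/16 (H1) depth=16
  + 24.0.0.0/7 (H2) depth=7
  Q 173.43.189.112: descend 1010110100101011101111010111 ; hops seen [H1,H1,H0] ; pick H0
  + 24.8.48.0/20 (H0) depth=20
  Q 24.8.48.0: descend 00011000000010000011 ; hops seen [H2,H0] ; pick H0
  - 173.43.0.0/16 clear@16
  + 24.0.0.0/12 (H0) depth=12
  Q 24.8.48.15: descend 00011000000010000011 ; hops seen [H2,H0,H0] ; pick H0
  Q 173.111.197.148: descend 101011010 ; hops seen [H1] ; pick H1
  + 173.43.0.0/16 (H3) depth=16
  Q 24.0.1.51: descend 000110000000 ; hops seen [H2,H0] ; pick H0
  + 173.43.128.0/18 (H2) depth=18
  Q 173.0.0.4: descend 1010110100 ; hops seen [H1] ; pick H1
  - 173.0.0.0/8 clear@8
  + 24.8.48.0/20 (H0) depth=20
  Q 173.43.0.6: descend 1010110100101011 ; hops seen [H3] ; pick H3
  Q 31.69.89.75: descend 00011 ; hops seen [∅] ; pick no-route
  Q 24.0.175.249: descend 000110000000 ; hops seen [H2,H0] ; pick H0
  Q 24.0.0.58: descend 000110000000 ; hops seen [H2,H0] ; pick H0
  + 24.8.52.144/28 (H2) depth=28
  Q 173.43.128.2: descend 101011010010101110 ; hops seen [H3,H2] ; pick H2
  + 24.0.0.0/12 (H1) depth=12
  Q 140.149.127.241: descend 10 ; hops seen [∅] ; pick no-route
  + 128.0.0.0/1 (H3) depth=1
  Q 24.0.0.1: descend 000110000000 ; hops seen [H2,H1] ; pick H1
  Q 173.43.189.112: descend 1010110100101011101111010111 ; hops seen [H3,H3,H2,H0] ; pick H0
  - 24.8.48.0/20 clear@20
  Q 128.14.103.202: descend 10 ; hops seen [H3] ; pick H3
  + 173.43.189.123/32 (H0) depth=32
  Q 24.0.1.254: descend 000110000000 ; hops seen [H2,H1] ; pick H1
  Q 173.43.189.112: descend 1010110100101011101111010111 ; hops seen [H3,H3,H2,H0] ; pick H0
  + 24.8.52.0/24 (H4) depth=24
  Q 62.195.76.215: descend 00 ; hops seen [∅] ; pick no-route

== LOOKUPS ==
["H0","H1","H0","H0","H0","H1","H0","H1","H3","no-route","H0","H0","H2","no-route","H1","H0","H3","H1","H0","no-route"]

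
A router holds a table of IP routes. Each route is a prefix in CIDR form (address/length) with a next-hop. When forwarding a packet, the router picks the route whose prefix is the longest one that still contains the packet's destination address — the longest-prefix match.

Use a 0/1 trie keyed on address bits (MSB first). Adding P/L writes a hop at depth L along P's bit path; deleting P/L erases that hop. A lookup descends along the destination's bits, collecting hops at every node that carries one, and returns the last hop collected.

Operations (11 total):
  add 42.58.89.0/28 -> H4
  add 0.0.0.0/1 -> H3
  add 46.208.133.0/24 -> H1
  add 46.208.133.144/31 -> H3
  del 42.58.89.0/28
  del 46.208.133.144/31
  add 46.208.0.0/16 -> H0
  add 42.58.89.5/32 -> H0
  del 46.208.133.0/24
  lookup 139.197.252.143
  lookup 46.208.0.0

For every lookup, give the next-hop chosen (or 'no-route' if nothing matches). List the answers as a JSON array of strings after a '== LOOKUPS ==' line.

Process each operation:
  add 42.58.89.0/28 -> H4 at depth 28
  add 0.0.0.0/1 -> H3 at depth 1
  add 46.208.133.0/24 -> H1 at depth 24
  add 46.208.133.144/31 -> H3 at depth 31
  - 42.58.89.0/28 clear@28
  - 46.208.133.144/31 clear@31
  add 46.208.0.0/16 -> H0 at depth 16
  add 42.58.89.5/32 -> H0 at depth 32
  - 46.208.133.0/24 clear@24
  Q 139.197.252.143: descend ε ; hops seen [∅] ; pick no-route
  Q 46.208.0.0: descend 0010111011010000 ; hops seen [H3,H0] ; pick H0

== LOOKUPS ==
["no-route","H0"]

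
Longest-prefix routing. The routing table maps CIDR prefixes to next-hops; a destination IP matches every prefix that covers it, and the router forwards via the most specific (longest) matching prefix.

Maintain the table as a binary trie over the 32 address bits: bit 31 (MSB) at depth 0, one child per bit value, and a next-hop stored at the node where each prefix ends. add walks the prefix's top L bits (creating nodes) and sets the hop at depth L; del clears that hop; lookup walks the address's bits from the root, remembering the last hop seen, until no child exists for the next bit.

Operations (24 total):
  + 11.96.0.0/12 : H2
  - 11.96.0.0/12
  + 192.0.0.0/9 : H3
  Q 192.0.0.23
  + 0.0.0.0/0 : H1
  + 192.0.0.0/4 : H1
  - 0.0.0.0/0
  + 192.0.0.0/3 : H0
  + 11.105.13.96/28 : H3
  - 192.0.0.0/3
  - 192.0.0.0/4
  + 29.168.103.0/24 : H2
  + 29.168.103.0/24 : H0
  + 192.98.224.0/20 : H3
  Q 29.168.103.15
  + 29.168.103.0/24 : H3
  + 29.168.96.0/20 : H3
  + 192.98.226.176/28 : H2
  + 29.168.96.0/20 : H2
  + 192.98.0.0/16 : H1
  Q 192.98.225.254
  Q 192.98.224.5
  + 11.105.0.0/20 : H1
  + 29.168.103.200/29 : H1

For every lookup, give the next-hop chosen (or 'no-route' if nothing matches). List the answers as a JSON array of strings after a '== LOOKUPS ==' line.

Apply in order:
  add 11.96.0.0/12 -> H2 at depth 12
  del 11.96.0.0/12 (clear depth 12)
  add 192.0.0.0/9 -> H3 at depth 9
  lookup 192.0.0.23: bits 110000000 walk d0:-→d1:-→d2:-→d3:-→d4:-→d5:-→d6:-→d7:-→d8:-→d9:H3 -> H3
  add 0.0.0.0/0 -> H1 at depth 0
  add 192.0.0.0/4 -> H1 at depth 4
  del 0.0.0.0/0 (clear depth 0)
  add 192.0.0.0/3 -> H0 at depth 3
  add 11.105.13.96/28 -> H3 at depth 28
  del 192.0.0.0/3 (clear depth 3)
  del 192.0.0.0/4 (clear depth 4)
  add 29.168.103.0/24 -> H2 at depth 24
  add 29.168.103.0/24 -> H0 at depth 24
  add 192.98.224.0/20 -> H3 at depth 20
  lookup 29.168.103.15: bits 000111011010100001100111 walk d0:-→d1:-→d2:-→d3:-→d4:-→d5:-→d6:-→d7:-→d8:-→d9:-→d10:-→d11:-→d12:-→d13:-→d14:-→d15:-→d16:-→d17:-→d18:-→d19:-→d20:-→d21:-→d22:-→d23:-→d24:H0 -> H0
  add 29.168.103.0/24 -> H3 at depth 24
  add 29.168.96.0/20 -> H3 at depth 20
  add 192.98.226.176/28 -> H2 at depth 28
  add 29.168.96.0/20 -> H2 at depth 20
  add 192.98.0.0/16 -> H1 at depth 16
  lookup 192.98.225.254: bits 1100000001100010111000 walk d0:-→d1:-→d2:-→d3:-→d4:-→d5:-→d6:-→d7:-→d8:-→d9:H3→d10:-→d11:-→d12:-→d13:-→d14:-→d15:-→d16:H1→d17:-→d18:-→d19:-→d20:H3→d21:-→d22:- -> H3
  lookup 192.98.224.5: bits 1100000001100010111000 walk d0:-→d1:-→d2:-→d3:-→d4:-→d5:-→d6:-→d7:-→d8:-→d9:H3→d10:-→d11:-→d12:-→d13:-→d14:-→d15:-→d16:H1→d17:-→d18:-→d19:-→d20:H3→d21:-→d22:- -> H3
  add 11.105.0.0/20 -> H1 at depth 20
  add 29.168.103.200/29 -> H1 at depth 29

== LOOKUPS ==
["H3","H0","H3","H3"]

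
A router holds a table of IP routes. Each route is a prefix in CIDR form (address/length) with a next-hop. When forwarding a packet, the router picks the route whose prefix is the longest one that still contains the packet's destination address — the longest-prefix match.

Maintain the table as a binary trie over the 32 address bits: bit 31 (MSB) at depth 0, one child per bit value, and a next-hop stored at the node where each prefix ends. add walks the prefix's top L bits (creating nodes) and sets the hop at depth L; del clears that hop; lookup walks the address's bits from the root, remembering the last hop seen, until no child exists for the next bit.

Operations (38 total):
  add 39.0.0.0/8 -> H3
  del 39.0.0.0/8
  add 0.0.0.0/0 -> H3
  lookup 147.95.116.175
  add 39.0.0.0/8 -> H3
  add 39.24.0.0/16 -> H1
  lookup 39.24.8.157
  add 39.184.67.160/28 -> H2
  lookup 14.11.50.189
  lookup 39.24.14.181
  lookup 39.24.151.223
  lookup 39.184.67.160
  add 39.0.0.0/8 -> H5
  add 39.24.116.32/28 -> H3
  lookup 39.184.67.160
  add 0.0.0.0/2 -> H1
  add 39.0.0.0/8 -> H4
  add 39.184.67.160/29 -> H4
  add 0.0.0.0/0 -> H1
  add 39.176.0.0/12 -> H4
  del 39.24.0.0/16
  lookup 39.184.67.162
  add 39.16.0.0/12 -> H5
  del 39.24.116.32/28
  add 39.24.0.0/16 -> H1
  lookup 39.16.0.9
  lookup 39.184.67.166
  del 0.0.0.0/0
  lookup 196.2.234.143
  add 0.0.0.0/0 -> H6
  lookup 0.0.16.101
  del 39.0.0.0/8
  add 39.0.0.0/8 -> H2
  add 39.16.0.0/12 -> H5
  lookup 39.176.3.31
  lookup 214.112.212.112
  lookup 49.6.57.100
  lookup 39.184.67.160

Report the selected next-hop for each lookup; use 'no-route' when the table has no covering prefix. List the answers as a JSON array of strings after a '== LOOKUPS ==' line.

Trace:
  + 39.0.0.0/8 (H3) depth=8
  - 39.0.0.0/8 clear@8
  + 0.0.0.0/0 (H3) depth=0
  lookup 147.95.116.175: bits ε walk d0:H3 -> H3
  + 39.0.0.0/8 (H3) depth=8
  + 39.24.0.0/16 (H1) depth=16
  lookup 39.24.8.157: bits 0010011100011000 walk d0:H3→d1:-→d2:-→d3:-→d4:-→d5:-→d6:-→d7:-→d8:H3→d9:-→d10:-→d11:-→d12:-→d13:-→d14:-→d15:-→d16:H1 -> H1
  + 39.184.67.160/28 (H2) depth=28
  lookup 14.11.50.189: bits 00 walk d0:H3→d1:-→d2:- -> H3
  lookup 39.24.14.181: bits 0010011100011000 walk d0:H3→d1:-→d2:-→d3:-→d4:-→d5:-→d6:-→d7:-→d8:H3→d9:-→d10:-→d11:-→d12:-→d13:-→d14:-→d15:-→d16:H1 -> H1
  lookup 39.24.151.223: bits 0010011100011000 walk d0:H3→d1:-→d2:-→d3:-→d4:-→d5:-→d6:-→d7:-→d8:H3→d9:-→d10:-→d11:-→d12:-→d13:-→d14:-→d15:-→d16:H1 -> H1
  lookup 39.184.67.160: bits 0010011110111000010000111010 walk d0:H3→d1:-→d2:-→d3:-→d4:-→d5:-→d6:-→d7:-→d8:H3→d9:-→d10:-→d11:-→d12:-→d13:-→d14:-→d15:-→d16:-→d17:-→d18:-→d19:-→d20:-→d21:-→d22:-→d23:-→d24:-→d25:-→d26:-→d27:-→d28:H2 -> H2
  + 39.0.0.0/8 (H5) depth=8
  + 39.24.116.32/28 (H3) depth=28
  lookup 39.184.67.160: bits 0010011110111000010000111010 walk d0:H3→d1:-→d2:-→d3:-→d4:-→d5:-→d6:-→d7:-→d8:H5→d9:-→d10:-→d11:-→d12:-→d13:-→d14:-→d15:-→d16:-→d17:-→d18:-→d19:-→d20:-→d21:-→d22:-→d23:-→d24:-→d25:-→d26:-→d27:-→d28:H2 -> H2
  + 0.0.0.0/2 (H1) depth=2
  + 39.0.0.0/8 (H4) depth=8
  + 39.184.67.160/29 (H4) depth=29
  + 0.0.0.0/0 (H1) depth=0
  + 39.176.0.0/12 (H4) depth=12
  - 39.24.0.0/16 clear@16
  lookup 39.184.67.162: bits 00100111101110000100001110100 walk d0:H1→d1:-→d2:H1→d3:-→d4:-→d5:-→d6:-→d7:-→d8:H4→d9:-→d10:-→d11:-→d12:H4→d13:-→d14:-→d15:-→d16:-→d17:-→d18:-→d19:-→d20:-→d21:-→d22:-→d23:-→d24:-→d25:-→d26:-→d27:-→d28:H2→d29:H4 -> H4
  + 39.16.0.0/12 (H5) depth=12
  - 39.24.116.32/28 clear@28
  + 39.24.0.0/16 (H1) depth=16
  lookup 39.16.0.9: bits 001001110001 walk d0:H1→d1:-→d2:H1→d3:-→d4:-→d5:-→d6:-→d7:-→d8:H4→d9:-→d10:-→d11:-→d12:H5 -> H5
  lookup 39.184.67.166: bits 00100111101110000100001110100 walk d0:H1→d1:-→d2:H1→d3:-→d4:-→d5:-→d6:-→d7:-→d8:H4→d9:-→d10:-→d11:-→d12:H4→d13:-→d14:-→d15:-→d16:-→d17:-→d18:-→d19:-→d20:-→d21:-→d22:-→d23:-→d24:-→d25:-→d26:-→d27:-→d28:H2→d29:H4 -> H4
  - 0.0.0.0/0 clear@0
  lookup 196.2.234.143: bits ε walk d0:- -> no-route
  + 0.0.0.0/0 (H6) depth=0
  lookup 0.0.16.101: bits 00 walk d0:H6→d1:-→d2:H1 -> H1
  - 39.0.0.0/8 clear@8
  + 39.0.0.0/8 (H2) depth=8
  + 39.16.0.0/12 (H5) depth=12
  lookup 39.176.3.31: bits 001001111011 walk d0:H6→d1:-→d2:H1→d3:-→d4:-→d5:-→d6:-→d7:-→d8:H2→d9:-→d10:-→d11:-→d12:H4 -> H4
  lookup 214.112.212.112: bits ε walk d0:H6 -> H6
  lookup 49.6.57.100: bits 001 walk d0:H6→d1:-→d2:H1→d3:- -> H1
  lookup 39.184.67.160: bits 00100111101110000100001110100 walk d0:H6→d1:-→d2:H1→d3:-→d4:-→d5:-→d6:-→d7:-→d8:H2→d9:-→d10:-→d11:-→d12:H4→d13:-→d14:-→d15:-→d16:-→d17:-→d18:-→d19:-→d20:-→d21:-→d22:-→d23:-→d24:-→d25:-→d26:-→d27:-→d28:H2→d29:H4 -> H4

== LOOKUPS ==
["H3","H1","H3","H1","H1","H2","H2","H4","H5","H4","no-route","H1","H4","H6","H1","H4"]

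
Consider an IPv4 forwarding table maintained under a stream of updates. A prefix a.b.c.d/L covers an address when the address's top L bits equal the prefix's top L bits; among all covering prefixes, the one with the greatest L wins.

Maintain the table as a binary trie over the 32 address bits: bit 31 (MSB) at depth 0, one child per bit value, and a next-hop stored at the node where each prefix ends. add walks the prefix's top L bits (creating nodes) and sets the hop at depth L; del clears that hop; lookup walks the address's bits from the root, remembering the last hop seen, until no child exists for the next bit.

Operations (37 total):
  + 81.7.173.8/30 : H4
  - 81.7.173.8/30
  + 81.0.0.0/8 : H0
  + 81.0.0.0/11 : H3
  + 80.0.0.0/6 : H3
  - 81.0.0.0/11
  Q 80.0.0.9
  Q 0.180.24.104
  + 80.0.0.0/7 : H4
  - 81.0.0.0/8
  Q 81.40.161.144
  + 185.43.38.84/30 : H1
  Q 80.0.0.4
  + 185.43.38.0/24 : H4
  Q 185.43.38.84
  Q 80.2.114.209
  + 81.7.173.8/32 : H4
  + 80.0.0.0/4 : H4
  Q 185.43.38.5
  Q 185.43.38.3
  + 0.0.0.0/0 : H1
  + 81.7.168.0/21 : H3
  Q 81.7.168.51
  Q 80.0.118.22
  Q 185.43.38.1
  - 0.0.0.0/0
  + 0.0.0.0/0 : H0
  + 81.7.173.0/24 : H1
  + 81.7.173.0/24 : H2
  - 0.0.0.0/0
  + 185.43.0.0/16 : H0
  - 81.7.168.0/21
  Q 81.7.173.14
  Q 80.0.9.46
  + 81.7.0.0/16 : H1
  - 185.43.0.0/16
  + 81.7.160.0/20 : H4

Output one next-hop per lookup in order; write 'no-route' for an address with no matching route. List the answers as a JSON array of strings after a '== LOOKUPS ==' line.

Apply in order:
  + 81.7.173.8/30 (H4) depth=30
  - 81.7.173.8/30 clear@30
  + 81.0.0.0/8 (H0) depth=8
  + 81.0.0.0/11 (H3) depth=11
  + 80.0.0.0/6 (H3) depth=6
  - 81.0.0.0/11 clear@11
  Q 80.0.0.9: descend 0101000 ; hops seen [H3] ; pick H3
  Q 0.180.24.104: descend 0 ; hops seen [∅] ; pick no-route
  + 80.0.0.0/7 (H4) depth=7
  - 81.0.0.0/8 clear@8
  Q 81.40.161.144: descend 0101000100 ; hops seen [H3,H4] ; pick H4
  + 185.43.38.84/30 (H1) depth=30
  Q 80.0.0.4: descend 0101000 ; hops seen [H3,H4] ; pick H4
  + 185.43.38.0/24 (H4) depth=24
  Q 185.43.38.84: descend 101110010010101100100110010101 ; hops seen [H4,H1] ; pick H1
  Q 80.2.114.209: descend 0101000 ; hops seen [H3,H4] ; pick H4
  + 81.7.173.8/32 (H4) depth=32
  + 80.0.0.0/4 (H4) depth=4
  Q 185.43.38.5: descend 1011100100101011001001100 ; hops seen [H4] ; pick H4
  Q 185.43.38.3: descend 1011100100101011001001100 ; hops seen [H4] ; pick H4
  + 0.0.0.0/0 (H1) depth=0
  + 81.7.168.0/21 (H3) depth=21
  Q 81.7.168.51: descend 010100010000011110101 ; hops seen [H1,H4,H3,H4,H3] ; pick H3
  Q 80.0.118.22: descend 0101000 ; hops seen [H1,H4,H3,H4] ; pick H4
  Q 185.43.38.1: descend 1011100100101011001001100 ; hops seen [H1,H4] ; pick H4
  - 0.0.0.0/0 clear@0
  + 0.0.0.0/0 (H0) depth=0
  + 81.7.173.0/24 (H1) depth=24
  + 81.7.173.0/24 (H2) depth=24
  - 0.0.0.0/0 clear@0
  + 185.43.0.0/16 (H0) depth=16
  - 81.7.168.0/21 clear@21
  Q 81.7.173.14: descend 01010001000001111010110100001 ; hops seen [H4,H3,H4,H2] ; pick H2
  Q 80.0.9.46: descend 0101000 ; hops seen [H4,H3,H4] ; pick H4
  + 81.7.0.0/16 (H1) depth=16
  - 185.43.0.0/16 clear@16
  + 81.7.160.0/20 (H4) depth=20

== LOOKUPS ==
["H3","no-route","H4","H4","H1","H4","H4","H4","H3","H4","H4","H2","H4"]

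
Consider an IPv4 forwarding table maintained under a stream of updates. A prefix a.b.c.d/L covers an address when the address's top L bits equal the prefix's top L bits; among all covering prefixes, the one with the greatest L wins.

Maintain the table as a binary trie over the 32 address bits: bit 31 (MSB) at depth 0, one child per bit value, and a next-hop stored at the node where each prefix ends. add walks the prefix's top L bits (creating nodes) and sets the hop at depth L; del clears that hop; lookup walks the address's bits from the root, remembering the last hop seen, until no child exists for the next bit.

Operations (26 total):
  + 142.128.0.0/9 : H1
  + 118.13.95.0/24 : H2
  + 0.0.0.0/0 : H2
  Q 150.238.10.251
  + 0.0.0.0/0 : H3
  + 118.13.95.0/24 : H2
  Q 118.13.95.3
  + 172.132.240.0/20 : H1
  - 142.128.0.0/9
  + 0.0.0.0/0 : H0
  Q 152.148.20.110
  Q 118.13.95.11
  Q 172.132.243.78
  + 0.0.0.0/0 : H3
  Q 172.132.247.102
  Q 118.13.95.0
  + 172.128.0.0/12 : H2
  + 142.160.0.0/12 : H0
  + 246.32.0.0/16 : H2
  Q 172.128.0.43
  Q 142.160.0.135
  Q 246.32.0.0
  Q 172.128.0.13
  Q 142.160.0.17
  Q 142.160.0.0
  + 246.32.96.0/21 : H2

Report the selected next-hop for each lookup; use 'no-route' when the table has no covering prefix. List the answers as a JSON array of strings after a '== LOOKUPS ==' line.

Process each operation:
  add 142.128.0.0/9 -> H1 at depth 9
  add 118.13.95.0/24 -> H2 at depth 24
  add 0.0.0.0/0 -> H2 at depth 0
  ? 150.238.10.251  path d0:H2→d1:-→d2:-→d3:-  best=H2
  add 0.0.0.0/0 -> H3 at depth 0
  add 118.13.95.0/24 -> H2 at depth 24
  ? 118.13.95.3  path d0:H3→d1:-→d2:-→d3:-→d4:-→d5:-→d6:-→d7:-→d8:-→d9:-→d10:-→d11:-→d12:-→d13:-→d14:-→d15:-→d16:-→d17:-→d18:-→d19:-→d20:-→d21:-→d22:-→d23:-→d24:H2  best=H2
  add 172.132.240.0/20 -> H1 at depth 20
  - 142.128.0.0/9 clear@9
  add 0.0.0.0/0 -> H0 at depth 0
  ? 152.148.20.110  path d0:H0→d1:-→d2:-→d3:-  best=H0
  ? 118.13.95.11  path d0:H0→d1:-→d2:-→d3:-→d4:-→d5:-→d6:-→d7:-→d8:-→d9:-→d10:-→d11:-→d12:-→d13:-→d14:-→d15:-→d16:-→d17:-→d18:-→d19:-→d20:-→d21:-→d22:-→d23:-→d24:H2  best=H2
  ? 172.132.243.78  path d0:H0→d1:-→d2:-→d3:-→d4:-→d5:-→d6:-→d7:-→d8:-→d9:-→d10:-→d11:-→d12:-→d13:-→d14:-→d15:-→d16:-→d17:-→d18:-→d19:-→d20:H1  best=H1
  add 0.0.0.0/0 -> H3 at depth 0
  ? 172.132.247.102  path d0:H3→d1:-→d2:-→d3:-→d4:-→d5:-→d6:-→d7:-→d8:-→d9:-→d10:-→d11:-→d12:-→d13:-→d14:-→d15:-→d16:-→d17:-→d18:-→d19:-→d20:H1  best=H1
  ? 118.13.95.0  path d0:H3→d1:-→d2:-→d3:-→d4:-→d5:-→d6:-→d7:-→d8:-→d9:-→d10:-→d11:-→d12:-→d13:-→d14:-→d15:-→d16:-→d17:-→d18:-→d19:-→d20:-→d21:-→d22:-→d23:-→d24:H2  best=H2
  add 172.128.0.0/12 -> H2 at depth 12
  add 142.160.0.0/12 -> H0 at depth 12
  add 246.32.0.0/16 -> H2 at depth 16
  ? 172.128.0.43  path d0:H3→d1:-→d2:-→d3:-→d4:-→d5:-→d6:-→d7:-→d8:-→d9:-→d10:-→d11:-→d12:H2→d13:-  best=H2
  ? 142.160.0.135  path d0:H3→d1:-→d2:-→d3:-→d4:-→d5:-→d6:-→d7:-→d8:-→d9:-→d10:-→d11:-→d12:H0  best=H0
  ? 246.32.0.0  path d0:H3→d1:-→d2:-→d3:-→d4:-→d5:-→d6:-→d7:-→d8:-→d9:-→d10:-→d11:-→d12:-→d13:-→d14:-→d15:-→d16:H2  best=H2
  ? 172.128.0.13  path d0:H3→d1:-→d2:-→d3:-→d4:-→d5:-→d6:-→d7:-→d8:-→d9:-→d10:-→d11:-→d12:H2→d13:-  best=H2
  ? 142.160.0.17  path d0:H3→d1:-→d2:-→d3:-→d4:-→d5:-→d6:-→d7:-→d8:-→d9:-→d10:-→d11:-→d12:H0  best=H0
  ? 142.160.0.0  path d0:H3→d1:-→d2:-→d3:-→d4:-→d5:-→d6:-→d7:-→d8:-→d9:-→d10:-→d11:-→d12:H0  best=H0
  add 246.32.96.0/21 -> H2 at depth 21

== LOOKUPS ==
["H2","H2","H0","H2","H1","H1","H2","H2","H0","H2","H2","H0","H0"]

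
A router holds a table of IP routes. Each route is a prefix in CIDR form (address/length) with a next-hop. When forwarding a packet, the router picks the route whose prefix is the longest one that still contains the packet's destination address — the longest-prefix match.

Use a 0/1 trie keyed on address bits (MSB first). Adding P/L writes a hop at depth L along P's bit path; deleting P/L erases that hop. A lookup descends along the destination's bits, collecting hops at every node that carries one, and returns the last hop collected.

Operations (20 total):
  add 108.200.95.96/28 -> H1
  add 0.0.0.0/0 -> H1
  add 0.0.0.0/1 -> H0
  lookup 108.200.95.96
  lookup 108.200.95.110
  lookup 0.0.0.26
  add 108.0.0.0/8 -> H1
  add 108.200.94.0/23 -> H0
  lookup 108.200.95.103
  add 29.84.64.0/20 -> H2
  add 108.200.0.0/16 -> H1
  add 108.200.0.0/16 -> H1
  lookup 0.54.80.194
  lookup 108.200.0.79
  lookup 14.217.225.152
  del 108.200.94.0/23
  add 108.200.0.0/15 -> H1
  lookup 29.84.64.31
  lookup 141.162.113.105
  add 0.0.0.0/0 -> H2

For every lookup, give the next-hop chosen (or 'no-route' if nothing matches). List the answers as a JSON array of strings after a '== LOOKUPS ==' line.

Apply in order:
  add 108.200.95.96/28 -> H1 at depth 28
  add 0.0.0.0/0 -> H1 at depth 0
  add 0.0.0.0/1 -> H0 at depth 1
  Q 108.200.95.96: descend 0110110011001000010111110110 ; hops seen [H1,H0,H1] ; pick H1
  Q 108.200.95.110: descend 0110110011001000010111110110 ; hops seen [H1,H0,H1] ; pick H1
  Q 0.0.0.26: descend 0 ; hops seen [H1,H0] ; pick H0
  add 108.0.0.0/8 -> H1 at depth 8
  add 108.200.94.0/23 -> H0 at depth 23
  Q 108.200.95.103: descend 0110110011001000010111110110 ; hops seen [H1,H0,H1,H0,H1] ; pick H1
  add 29.84.64.0/20 -> H2 at depth 20
  add 108.200.0.0/16 -> H1 at depth 16
  add 108.200.0.0/16 -> H1 at depth 16
  Q 0.54.80.194: descend 000 ; hops seen [H1,H0] ; pick H0
  Q 108.200.0.79: descend 01101100110010000 ; hops seen [H1,H0,H1,H1] ; pick H1
  Q 14.217.225.152: descend 000 ; hops seen [H1,H0] ; pick H0
  del 108.200.94.0/23 (clear depth 23)
  add 108.200.0.0/15 -> H1 at depth 15
  Q 29.84.64.31: descend 00011101010101000100 ; hops seen [H1,H0,H2] ; pick H2
  Q 141.162.113.105: descend ε ; hops seen [H1] ; pick H1
  add 0.0.0.0/0 -> H2 at depth 0

== LOOKUPS ==
["H1","H1","H0","H1","H0","H1","H0","H2","H1"]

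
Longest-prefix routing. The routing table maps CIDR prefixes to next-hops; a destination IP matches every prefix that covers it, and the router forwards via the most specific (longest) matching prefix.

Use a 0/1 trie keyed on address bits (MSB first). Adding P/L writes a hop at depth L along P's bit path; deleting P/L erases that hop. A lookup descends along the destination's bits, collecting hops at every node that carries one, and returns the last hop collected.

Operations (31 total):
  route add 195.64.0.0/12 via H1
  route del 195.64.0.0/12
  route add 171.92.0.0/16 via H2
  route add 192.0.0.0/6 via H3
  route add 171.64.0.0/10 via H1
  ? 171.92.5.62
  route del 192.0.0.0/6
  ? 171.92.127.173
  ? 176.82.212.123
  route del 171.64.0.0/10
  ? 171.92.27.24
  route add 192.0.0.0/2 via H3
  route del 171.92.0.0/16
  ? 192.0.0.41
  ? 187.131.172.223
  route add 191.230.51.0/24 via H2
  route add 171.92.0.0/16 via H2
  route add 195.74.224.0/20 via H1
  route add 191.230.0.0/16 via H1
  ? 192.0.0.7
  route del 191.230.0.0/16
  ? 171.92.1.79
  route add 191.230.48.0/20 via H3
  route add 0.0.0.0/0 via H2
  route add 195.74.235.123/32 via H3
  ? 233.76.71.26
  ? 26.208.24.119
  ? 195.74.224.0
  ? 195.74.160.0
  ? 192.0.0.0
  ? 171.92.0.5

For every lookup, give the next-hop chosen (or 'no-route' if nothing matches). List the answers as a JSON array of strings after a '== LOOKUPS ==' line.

Apply in order:
  + 195.64.0.0/12 (H1) depth=12
  del 195.64.0.0/12 (clear depth 12)
  + 171.92.0.0/16 (H2) depth=16
  + 192.0.0.0/6 (H3) depth=6
  + 171.64.0.0/10 (H1) depth=10
  Q 171.92.5.62: descend 1010101101011100 ; hops seen [H1,H2] ; pick H2
  del 192.0.0.0/6 (clear depth 6)
  Q 171.92.127.173: descend 1010101101011100 ; hops seen [H1,H2] ; pick H2
  Q 176.82.212.123: descend 101 ; hops seen [∅] ; pick no-route
  del 171.64.0.0/10 (clear depth 10)
  Q 171.92.27.24: descend 1010101101011100 ; hops seen [H2] ; pick H2
  + 192.0.0.0/2 (H3) depth=2
  del 171.92.0.0/16 (clear depth 16)
  Q 192.0.0.41: descend 110000 ; hops seen [H3] ; pick H3
  Q 187.131.172.223: descend 101 ; hops seen [∅] ; pick no-route
  + 191.230.51.0/24 (H2) depth=24
  + 171.92.0.0/16 (H2) depth=16
  + 195.74.224.0/20 (H1) depth=20
  + 191.230.0.0/16 (H1) depth=16
  Q 192.0.0.7: descend 110000 ; hops seen [H3] ; pick H3
  del 191.230.0.0/16 (clear depth 16)
  Q 171.92.1.79: descend 1010101101011100 ; hops seen [H2] ; pick H2
  + 191.230.48.0/20 (H3) depth=20
  + 0.0.0.0/0 (H2) depth=0
  + 195.74.235.123/32 (H3) depth=32
  Q 233.76.71.26: descend 11 ; hops seen [H2,H3] ; pick H3
  Q 26.208.24.119: descend ε ; hops seen [H2] ; pick H2
  Q 195.74.224.0: descend 11000011010010101110 ; hops seen [H2,H3,H1] ; pick H1
  Q 195.74.160.0: descend 11000011010010101 ; hops seen [H2,H3] ; pick H3
  Q 192.0.0.0: descend 110000 ; hops seen [H2,H3] ; pick H3
  Q 171.92.0.5: descend 1010101101011100 ; hops seen [H2,H2] ; pick H2

== LOOKUPS ==
["H2","H2","no-route","H2","H3","no-route","H3","H2","H3","H2","H1","H3","H3","H2"]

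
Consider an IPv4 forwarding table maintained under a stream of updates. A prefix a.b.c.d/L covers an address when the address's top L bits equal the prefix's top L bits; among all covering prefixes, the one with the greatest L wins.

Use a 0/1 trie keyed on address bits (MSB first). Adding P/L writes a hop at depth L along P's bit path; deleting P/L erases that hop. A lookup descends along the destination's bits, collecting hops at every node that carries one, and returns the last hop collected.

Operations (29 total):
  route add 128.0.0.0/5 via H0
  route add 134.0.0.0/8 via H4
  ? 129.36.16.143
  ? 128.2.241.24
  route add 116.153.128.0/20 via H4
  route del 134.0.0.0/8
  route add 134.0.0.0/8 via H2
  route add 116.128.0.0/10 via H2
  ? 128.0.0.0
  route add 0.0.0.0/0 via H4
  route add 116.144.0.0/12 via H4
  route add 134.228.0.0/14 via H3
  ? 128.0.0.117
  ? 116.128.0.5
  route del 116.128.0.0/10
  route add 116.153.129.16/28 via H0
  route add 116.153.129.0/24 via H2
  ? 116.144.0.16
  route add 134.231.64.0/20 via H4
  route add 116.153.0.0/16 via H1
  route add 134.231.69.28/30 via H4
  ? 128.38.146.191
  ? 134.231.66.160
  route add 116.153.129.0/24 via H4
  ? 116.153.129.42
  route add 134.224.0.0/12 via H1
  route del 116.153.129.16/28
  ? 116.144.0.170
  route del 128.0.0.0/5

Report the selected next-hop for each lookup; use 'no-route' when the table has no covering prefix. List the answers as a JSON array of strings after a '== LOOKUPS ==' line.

Process each operation:
  add 128.0.0.0/5 -> H0 at depth 5
  add 134.0.0.0/8 -> H4 at depth 8
  lookup 129.36.16.143: bits 10000 walk d0:-→d1:-→d2:-→d3:-→d4:-→d5:H0 -> H0
  lookup 128.2.241.24: bits 10000 walk d0:-→d1:-→d2:-→d3:-→d4:-→d5:H0 -> H0
  add 116.153.128.0/20 -> H4 at depth 20
  del 134.0.0.0/8 (clear depth 8)
  add 134.0.0.0/8 -> H2 at depth 8
  add 116.128.0.0/10 -> H2 at depth 10
  lookup 128.0.0.0: bits 10000 walk d0:-→d1:-→d2:-→d3:-→d4:-→d5:H0 -> H0
  add 0.0.0.0/0 -> H4 at depth 0
  add 116.144.0.0/12 -> H4 at depth 12
  add 134.228.0.0/14 -> H3 at depth 14
  lookup 128.0.0.117: bits 10000 walk d0:H4→d1:-→d2:-→d3:-→d4:-→d5:H0 -> H0
  lookup 116.128.0.5: bits 01110100100 walk d0:H4→d1:-→d2:-→d3:-→d4:-→d5:-→d6:-→d7:-→d8:-→d9:-→d10:H2→d11:- -> H2
  del 116.128.0.0/10 (clear depth 10)
  add 116.153.129.16/28 -> H0 at depth 28
  add 116.153.129.0/24 -> H2 at depth 24
  lookup 116.144.0.16: bits 011101001001 walk d0:H4→d1:-→d2:-→d3:-→d4:-→d5:-→d6:-→d7:-→d8:-→d9:-→d10:-→d11:-→d12:H4 -> H4
  add 134.231.64.0/20 -> H4 at depth 20
  add 116.153.0.0/16 -> H1 at depth 16
  add 134.231.69.28/30 -> H4 at depth 30
  lookup 128.38.146.191: bits 10000 walk d0:H4→d1:-→d2:-→d3:-→d4:-→d5:H0 -> H0
  lookup 134.231.66.160: bits 100001101110011101000 walk d0:H4→d1:-→d2:-→d3:-→d4:-→d5:H0→d6:-→d7:-→d8:H2→d9:-→d10:-→d11:-→d12:-→d13:-→d14:H3→d15:-→d16:-→d17:-→d18:-→d19:-→d20:H4→d21:- -> H4
  add 116.153.129.0/24 -> H4 at depth 24
  lookup 116.153.129.42: bits 01110100100110011000000100 walk d0:H4→d1:-→d2:-→d3:-→d4:-→d5:-→d6:-→d7:-→d8:-→d9:-→d10:-→d11:-→d12:H4→d13:-→d14:-→d15:-→d16:H1→d17:-→d18:-→d19:-→d20:H4→d21:-→d22:-→d23:-→d24:H4→d25:-→d26:- -> H4
  add 134.224.0.0/12 -> H1 at depth 12
  del 116.153.129.16/28 (clear depth 28)
  lookup 116.144.0.170: bits 011101001001 walk d0:H4→d1:-→d2:-→d3:-→d4:-→d5:-→d6:-→d7:-→d8:-→d9:-→d10:-→d11:-→d12:H4 -> H4
  del 128.0.0.0/5 (clear depth 5)

== LOOKUPS ==
["H0","H0","H0","H0","H2","H4","H0","H4","H4","H4"]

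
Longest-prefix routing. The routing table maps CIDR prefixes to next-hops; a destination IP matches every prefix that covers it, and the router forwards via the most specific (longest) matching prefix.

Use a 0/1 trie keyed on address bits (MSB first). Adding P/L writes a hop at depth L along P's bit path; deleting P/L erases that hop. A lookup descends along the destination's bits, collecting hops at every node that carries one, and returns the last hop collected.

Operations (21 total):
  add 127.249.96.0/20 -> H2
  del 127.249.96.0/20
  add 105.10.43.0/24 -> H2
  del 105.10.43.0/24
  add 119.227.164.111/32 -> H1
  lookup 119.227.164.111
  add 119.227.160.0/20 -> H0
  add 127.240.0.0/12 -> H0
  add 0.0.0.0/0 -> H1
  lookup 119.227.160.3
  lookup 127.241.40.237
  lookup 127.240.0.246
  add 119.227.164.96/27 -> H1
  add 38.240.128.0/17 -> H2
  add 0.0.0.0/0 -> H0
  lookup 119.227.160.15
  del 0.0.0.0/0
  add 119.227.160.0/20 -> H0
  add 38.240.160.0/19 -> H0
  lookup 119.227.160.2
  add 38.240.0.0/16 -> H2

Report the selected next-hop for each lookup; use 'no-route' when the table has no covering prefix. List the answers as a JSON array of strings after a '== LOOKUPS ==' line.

Apply in order:
  + 127.249.96.0/20 (H2) depth=20
  del 127.249.96.0/20 (clear depth 20)
  + 105.10.43.0/24 (H2) depth=24
  del 105.10.43.0/24 (clear depth 24)
  + 119.227.164.111/32 (H1) depth=32
  lookup 119.227.164.111: bits 01110111111000111010010001101111 walk d0:-→d1:-→d2:-→d3:-→d4:-→d5:-→d6:-→d7:-→d8:-→d9:-→d10:-→d11:-→d12:-→d13:-→d14:-→d15:-→d16:-→d17:-→d18:-→d19:-→d20:-→d21:-→d22:-→d23:-→d24:-→d25:-→d26:-→d27:-→d28:-→d29:-→d30:-→d31:-→d32:H1 -> H1
  + 119.227.160.0/20 (H0) depth=20
  + 127.240.0.0/12 (H0) depth=12
  + 0.0.0.0/0 (H1) depth=0
  lookup 119.227.160.3: bits 011101111110001110100 walk d0:H1→d1:-→d2:-→d3:-→d4:-→d5:-→d6:-→d7:-→d8:-→d9:-→d10:-→d11:-→d12:-→d13:-→d14:-→d15:-→d16:-→d17:-→d18:-→d19:-→d20:H0→d21:- -> H0
  lookup 127.241.40.237: bits 011111111111 walk d0:H1→d1:-→d2:-→d3:-→d4:-→d5:-→d6:-→d7:-→d8:-→d9:-→d10:-→d11:-→d12:H0 -> H0
  lookup 127.240.0.246: bits 011111111111 walk d0:H1→d1:-→d2:-→d3:-→d4:-→d5:-→d6:-→d7:-→d8:-→d9:-→d10:-→d11:-→d12:H0 -> H0
  + 119.227.164.96/27 (H1) depth=27
  + 38.240.128.0/17 (H2) depth=17
  + 0.0.0.0/0 (H0) depth=0
  lookup 119.227.160.15: bits 011101111110001110100 walk d0:H0→d1:-→d2:-→d3:-→d4:-→d5:-→d6:-→d7:-→d8:-→d9:-→d10:-→d11:-→d12:-→d13:-→d14:-→d15:-→d16:-→d17:-→d18:-→d19:-→d20:H0→d21:- -> H0
  del 0.0.0.0/0 (clear depth 0)
  + 119.227.160.0/20 (H0) depth=20
  + 38.240.160.0/19 (H0) depth=19
  lookup 119.227.160.2: bits 011101111110001110100 walk d0:-→d1:-→d2:-→d3:-→d4:-→d5:-→d6:-→d7:-→d8:-→d9:-→d10:-→d11:-→d12:-→d13:-→d14:-→d15:-→d16:-→d17:-→d18:-→d19:-→d20:H0→d21:- -> H0
  + 38.240.0.0/16 (H2) depth=16

== LOOKUPS ==
["H1","H0","H0","H0","H0","H0"]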